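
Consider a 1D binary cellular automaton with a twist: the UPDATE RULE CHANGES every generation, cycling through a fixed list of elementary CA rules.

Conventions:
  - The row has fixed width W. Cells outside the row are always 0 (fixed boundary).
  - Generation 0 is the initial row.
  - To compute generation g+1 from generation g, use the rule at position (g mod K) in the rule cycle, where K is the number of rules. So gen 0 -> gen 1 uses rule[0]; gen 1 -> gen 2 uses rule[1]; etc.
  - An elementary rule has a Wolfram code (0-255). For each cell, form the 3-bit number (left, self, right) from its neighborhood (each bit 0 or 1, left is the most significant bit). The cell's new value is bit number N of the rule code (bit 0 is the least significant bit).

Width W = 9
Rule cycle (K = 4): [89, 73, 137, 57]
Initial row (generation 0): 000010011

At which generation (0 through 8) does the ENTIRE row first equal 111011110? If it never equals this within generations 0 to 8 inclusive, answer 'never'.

Answer: 7

Derivation:
Gen 0: 000010011
Gen 1 (rule 89): 111001011
Gen 2 (rule 73): 101000011
Gen 3 (rule 137): 000011010
Gen 4 (rule 57): 111010101
Gen 5 (rule 89): 101000000
Gen 6 (rule 73): 000011111
Gen 7 (rule 137): 111011110
Gen 8 (rule 57): 100110001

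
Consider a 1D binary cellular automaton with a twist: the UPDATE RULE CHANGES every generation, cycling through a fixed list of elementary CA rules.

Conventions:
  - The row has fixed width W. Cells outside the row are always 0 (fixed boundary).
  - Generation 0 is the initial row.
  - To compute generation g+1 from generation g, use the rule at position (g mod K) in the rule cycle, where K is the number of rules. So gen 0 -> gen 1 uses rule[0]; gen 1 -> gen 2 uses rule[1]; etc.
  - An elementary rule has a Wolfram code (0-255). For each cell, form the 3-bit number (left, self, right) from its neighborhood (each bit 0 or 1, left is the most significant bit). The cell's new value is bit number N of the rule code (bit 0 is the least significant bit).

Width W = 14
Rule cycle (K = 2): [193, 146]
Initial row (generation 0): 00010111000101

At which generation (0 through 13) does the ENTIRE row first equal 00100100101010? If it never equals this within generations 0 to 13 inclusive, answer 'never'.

Answer: 10

Derivation:
Gen 0: 00010111000101
Gen 1 (rule 193): 11000011010000
Gen 2 (rule 146): 00100100001000
Gen 3 (rule 193): 10000001100011
Gen 4 (rule 146): 01000010010100
Gen 5 (rule 193): 00011000000001
Gen 6 (rule 146): 00100100000010
Gen 7 (rule 193): 10000001111000
Gen 8 (rule 146): 01000010110100
Gen 9 (rule 193): 00011000010001
Gen 10 (rule 146): 00100100101010
Gen 11 (rule 193): 10000000000000
Gen 12 (rule 146): 01000000000000
Gen 13 (rule 193): 00011111111111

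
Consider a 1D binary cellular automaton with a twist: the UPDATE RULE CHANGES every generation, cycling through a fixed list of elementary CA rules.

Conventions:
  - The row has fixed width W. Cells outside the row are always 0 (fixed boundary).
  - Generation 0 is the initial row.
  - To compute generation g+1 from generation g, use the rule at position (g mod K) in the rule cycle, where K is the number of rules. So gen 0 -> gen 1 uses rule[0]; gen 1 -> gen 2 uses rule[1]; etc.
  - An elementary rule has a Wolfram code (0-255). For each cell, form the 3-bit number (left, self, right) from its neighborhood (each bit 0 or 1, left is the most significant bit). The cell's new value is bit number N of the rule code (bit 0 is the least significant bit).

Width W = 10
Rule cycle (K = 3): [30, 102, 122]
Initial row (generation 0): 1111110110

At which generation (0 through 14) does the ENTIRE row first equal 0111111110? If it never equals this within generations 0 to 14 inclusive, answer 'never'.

Answer: 6

Derivation:
Gen 0: 1111110110
Gen 1 (rule 30): 1000000101
Gen 2 (rule 102): 1000001111
Gen 3 (rule 122): 0100011001
Gen 4 (rule 30): 1110110111
Gen 5 (rule 102): 0011011001
Gen 6 (rule 122): 0111111110
Gen 7 (rule 30): 1100000001
Gen 8 (rule 102): 0100000011
Gen 9 (rule 122): 1010000111
Gen 10 (rule 30): 1011001100
Gen 11 (rule 102): 1101010100
Gen 12 (rule 122): 1110101010
Gen 13 (rule 30): 1000101011
Gen 14 (rule 102): 1001111101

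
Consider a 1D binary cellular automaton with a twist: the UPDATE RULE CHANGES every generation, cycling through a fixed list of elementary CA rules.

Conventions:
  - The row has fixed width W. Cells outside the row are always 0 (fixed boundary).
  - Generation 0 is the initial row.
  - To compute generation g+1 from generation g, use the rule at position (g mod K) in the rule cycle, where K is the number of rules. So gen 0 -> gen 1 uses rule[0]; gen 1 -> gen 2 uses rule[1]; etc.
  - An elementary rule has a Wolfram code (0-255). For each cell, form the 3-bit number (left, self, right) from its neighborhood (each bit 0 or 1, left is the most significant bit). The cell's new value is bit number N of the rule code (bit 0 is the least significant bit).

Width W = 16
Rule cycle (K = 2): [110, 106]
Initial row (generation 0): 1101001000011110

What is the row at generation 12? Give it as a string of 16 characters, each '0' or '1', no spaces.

Answer: 0000101111111000

Derivation:
Gen 0: 1101001000011110
Gen 1 (rule 110): 1111011000110010
Gen 2 (rule 106): 1001111001110100
Gen 3 (rule 110): 1011001011011100
Gen 4 (rule 106): 0111010111110100
Gen 5 (rule 110): 1101111100011100
Gen 6 (rule 106): 1111000100110100
Gen 7 (rule 110): 1001001101111100
Gen 8 (rule 106): 0010011111000100
Gen 9 (rule 110): 0110110001001100
Gen 10 (rule 106): 1111110010011100
Gen 11 (rule 110): 1000010110110100
Gen 12 (rule 106): 0000101111111000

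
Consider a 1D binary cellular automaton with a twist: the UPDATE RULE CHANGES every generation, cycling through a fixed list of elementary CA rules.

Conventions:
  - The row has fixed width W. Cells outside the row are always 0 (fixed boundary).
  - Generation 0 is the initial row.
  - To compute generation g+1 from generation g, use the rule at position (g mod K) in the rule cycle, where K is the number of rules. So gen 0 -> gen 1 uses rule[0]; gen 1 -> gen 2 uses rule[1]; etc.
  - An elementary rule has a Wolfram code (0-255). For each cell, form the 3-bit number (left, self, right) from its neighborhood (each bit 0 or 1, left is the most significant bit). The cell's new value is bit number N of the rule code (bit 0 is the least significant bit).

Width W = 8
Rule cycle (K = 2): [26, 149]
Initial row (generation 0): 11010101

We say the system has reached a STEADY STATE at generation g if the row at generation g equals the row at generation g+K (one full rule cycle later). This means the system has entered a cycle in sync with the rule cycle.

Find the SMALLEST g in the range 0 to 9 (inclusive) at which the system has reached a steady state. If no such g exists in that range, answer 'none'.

Answer: 1

Derivation:
Gen 0: 11010101
Gen 1 (rule 26): 10000000
Gen 2 (rule 149): 11111111
Gen 3 (rule 26): 10000000
Gen 4 (rule 149): 11111111
Gen 5 (rule 26): 10000000
Gen 6 (rule 149): 11111111
Gen 7 (rule 26): 10000000
Gen 8 (rule 149): 11111111
Gen 9 (rule 26): 10000000
Gen 10 (rule 149): 11111111
Gen 11 (rule 26): 10000000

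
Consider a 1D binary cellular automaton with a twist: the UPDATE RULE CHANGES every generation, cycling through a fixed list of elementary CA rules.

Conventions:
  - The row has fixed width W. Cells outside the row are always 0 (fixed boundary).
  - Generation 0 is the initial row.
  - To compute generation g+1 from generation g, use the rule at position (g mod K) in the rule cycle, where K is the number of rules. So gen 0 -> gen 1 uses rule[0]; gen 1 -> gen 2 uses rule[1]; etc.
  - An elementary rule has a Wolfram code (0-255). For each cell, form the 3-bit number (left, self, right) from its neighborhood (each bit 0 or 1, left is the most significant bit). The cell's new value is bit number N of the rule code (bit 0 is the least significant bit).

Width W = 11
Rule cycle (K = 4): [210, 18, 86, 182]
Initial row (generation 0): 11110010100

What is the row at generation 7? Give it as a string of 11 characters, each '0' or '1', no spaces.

Answer: 10101100000

Derivation:
Gen 0: 11110010100
Gen 1 (rule 210): 01111100010
Gen 2 (rule 18): 10000010101
Gen 3 (rule 86): 11000110101
Gen 4 (rule 182): 00101001111
Gen 5 (rule 210): 01000110111
Gen 6 (rule 18): 10101000000
Gen 7 (rule 86): 10101100000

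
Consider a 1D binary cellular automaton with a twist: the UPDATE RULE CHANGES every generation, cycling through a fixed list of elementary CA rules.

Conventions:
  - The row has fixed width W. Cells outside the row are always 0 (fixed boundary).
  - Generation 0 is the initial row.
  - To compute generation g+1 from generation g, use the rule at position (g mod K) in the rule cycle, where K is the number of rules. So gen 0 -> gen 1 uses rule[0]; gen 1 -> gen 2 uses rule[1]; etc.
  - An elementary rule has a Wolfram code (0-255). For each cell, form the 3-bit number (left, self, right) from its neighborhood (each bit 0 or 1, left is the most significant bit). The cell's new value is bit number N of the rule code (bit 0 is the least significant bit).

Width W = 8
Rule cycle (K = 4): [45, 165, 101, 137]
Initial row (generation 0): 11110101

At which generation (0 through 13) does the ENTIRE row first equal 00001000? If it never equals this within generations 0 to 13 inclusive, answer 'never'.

Answer: never

Derivation:
Gen 0: 11110101
Gen 1 (rule 45): 10001111
Gen 2 (rule 165): 10100110
Gen 3 (rule 101): 11100010
Gen 4 (rule 137): 11001000
Gen 5 (rule 45): 10001011
Gen 6 (rule 165): 10101100
Gen 7 (rule 101): 11110101
Gen 8 (rule 137): 11100000
Gen 9 (rule 45): 10001111
Gen 10 (rule 165): 10100110
Gen 11 (rule 101): 11100010
Gen 12 (rule 137): 11001000
Gen 13 (rule 45): 10001011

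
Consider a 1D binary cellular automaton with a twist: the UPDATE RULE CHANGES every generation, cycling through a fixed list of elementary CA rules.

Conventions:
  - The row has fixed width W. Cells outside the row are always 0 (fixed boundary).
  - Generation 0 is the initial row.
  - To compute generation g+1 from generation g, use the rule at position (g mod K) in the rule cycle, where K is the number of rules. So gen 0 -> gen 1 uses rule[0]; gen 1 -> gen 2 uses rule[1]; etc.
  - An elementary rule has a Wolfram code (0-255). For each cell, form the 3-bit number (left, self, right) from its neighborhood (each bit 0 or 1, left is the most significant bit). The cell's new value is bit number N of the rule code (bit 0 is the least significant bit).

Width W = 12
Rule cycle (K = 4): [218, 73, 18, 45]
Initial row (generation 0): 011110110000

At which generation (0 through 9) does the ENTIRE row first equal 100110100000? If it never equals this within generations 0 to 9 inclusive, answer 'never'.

Gen 0: 011110110000
Gen 1 (rule 218): 111110111000
Gen 2 (rule 73): 100010101011
Gen 3 (rule 18): 010100000000
Gen 4 (rule 45): 011101111111
Gen 5 (rule 218): 111101111111
Gen 6 (rule 73): 100101000001
Gen 7 (rule 18): 011000100010
Gen 8 (rule 45): 010010101010
Gen 9 (rule 218): 101100000001

Answer: never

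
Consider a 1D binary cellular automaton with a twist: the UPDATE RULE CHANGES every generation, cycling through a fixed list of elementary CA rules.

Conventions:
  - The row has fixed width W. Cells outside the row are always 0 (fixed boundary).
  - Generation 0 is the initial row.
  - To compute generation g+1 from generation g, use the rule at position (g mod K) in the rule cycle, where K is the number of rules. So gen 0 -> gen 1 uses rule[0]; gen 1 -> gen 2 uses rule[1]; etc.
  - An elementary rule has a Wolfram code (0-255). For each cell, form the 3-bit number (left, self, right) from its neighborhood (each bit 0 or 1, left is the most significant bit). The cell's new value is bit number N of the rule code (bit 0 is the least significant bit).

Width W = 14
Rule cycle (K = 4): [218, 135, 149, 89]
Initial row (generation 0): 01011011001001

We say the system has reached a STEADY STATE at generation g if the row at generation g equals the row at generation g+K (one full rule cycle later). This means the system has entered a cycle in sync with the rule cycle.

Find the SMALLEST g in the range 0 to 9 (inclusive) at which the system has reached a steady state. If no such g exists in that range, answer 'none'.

Gen 0: 01011011001001
Gen 1 (rule 218): 10011011110110
Gen 2 (rule 135): 10100001100000
Gen 3 (rule 149): 10111100011111
Gen 4 (rule 89): 00100111010001
Gen 5 (rule 218): 01011111001010
Gen 6 (rule 135): 11001110011010
Gen 7 (rule 149): 00100101000011
Gen 8 (rule 89): 10010000111011
Gen 9 (rule 218): 01101001111011
Gen 10 (rule 135): 10001010110000
Gen 11 (rule 149): 11101010001111
Gen 12 (rule 89): 10100001101001
Gen 13 (rule 218): 00010011100110

Answer: none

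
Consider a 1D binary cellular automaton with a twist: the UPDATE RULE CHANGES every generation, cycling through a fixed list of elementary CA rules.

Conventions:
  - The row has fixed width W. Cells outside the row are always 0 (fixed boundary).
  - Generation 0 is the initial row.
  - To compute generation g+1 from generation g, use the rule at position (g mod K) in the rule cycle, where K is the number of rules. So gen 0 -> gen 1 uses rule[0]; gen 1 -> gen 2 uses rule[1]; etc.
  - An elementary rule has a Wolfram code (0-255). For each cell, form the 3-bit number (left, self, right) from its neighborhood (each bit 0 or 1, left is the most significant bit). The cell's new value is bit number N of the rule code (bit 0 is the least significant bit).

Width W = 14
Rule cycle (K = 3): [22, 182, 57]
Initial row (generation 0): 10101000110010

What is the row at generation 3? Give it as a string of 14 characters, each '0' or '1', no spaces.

Answer: 10001010001101

Derivation:
Gen 0: 10101000110010
Gen 1 (rule 22): 10101101001111
Gen 2 (rule 182): 11110011110110
Gen 3 (rule 57): 10001010001101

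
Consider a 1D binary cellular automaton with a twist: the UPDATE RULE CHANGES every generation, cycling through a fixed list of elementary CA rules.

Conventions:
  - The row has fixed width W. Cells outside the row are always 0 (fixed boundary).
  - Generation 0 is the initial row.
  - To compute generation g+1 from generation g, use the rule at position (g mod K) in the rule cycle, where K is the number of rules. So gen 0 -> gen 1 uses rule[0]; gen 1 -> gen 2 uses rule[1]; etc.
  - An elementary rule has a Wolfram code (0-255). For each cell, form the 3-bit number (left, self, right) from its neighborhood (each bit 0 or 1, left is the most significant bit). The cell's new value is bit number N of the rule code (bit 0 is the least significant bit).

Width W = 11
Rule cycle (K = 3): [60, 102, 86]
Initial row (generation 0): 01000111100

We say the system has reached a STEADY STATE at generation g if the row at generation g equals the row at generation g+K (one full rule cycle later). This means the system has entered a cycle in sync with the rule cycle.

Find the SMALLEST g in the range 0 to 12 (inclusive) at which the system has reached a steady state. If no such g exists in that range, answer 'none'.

Answer: none

Derivation:
Gen 0: 01000111100
Gen 1 (rule 60): 01100100010
Gen 2 (rule 102): 10101100110
Gen 3 (rule 86): 10100111011
Gen 4 (rule 60): 11110100110
Gen 5 (rule 102): 00011101010
Gen 6 (rule 86): 00100101011
Gen 7 (rule 60): 00110111110
Gen 8 (rule 102): 01011000010
Gen 9 (rule 86): 11001100111
Gen 10 (rule 60): 10101010100
Gen 11 (rule 102): 11111111100
Gen 12 (rule 86): 00000000110
Gen 13 (rule 60): 00000000101
Gen 14 (rule 102): 00000001111
Gen 15 (rule 86): 00000010001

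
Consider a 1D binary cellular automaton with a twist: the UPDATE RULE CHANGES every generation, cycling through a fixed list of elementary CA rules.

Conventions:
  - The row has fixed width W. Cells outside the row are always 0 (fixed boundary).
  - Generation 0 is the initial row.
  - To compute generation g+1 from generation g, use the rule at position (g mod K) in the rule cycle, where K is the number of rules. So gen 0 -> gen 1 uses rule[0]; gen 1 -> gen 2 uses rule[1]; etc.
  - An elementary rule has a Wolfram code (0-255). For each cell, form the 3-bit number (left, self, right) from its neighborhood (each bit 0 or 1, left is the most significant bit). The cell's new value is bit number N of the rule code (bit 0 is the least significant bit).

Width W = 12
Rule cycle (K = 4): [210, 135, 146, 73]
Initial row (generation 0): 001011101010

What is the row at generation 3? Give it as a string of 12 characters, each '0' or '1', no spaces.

Answer: 000001010110

Derivation:
Gen 0: 001011101010
Gen 1 (rule 210): 010001100001
Gen 2 (rule 135): 110110001111
Gen 3 (rule 146): 000001010110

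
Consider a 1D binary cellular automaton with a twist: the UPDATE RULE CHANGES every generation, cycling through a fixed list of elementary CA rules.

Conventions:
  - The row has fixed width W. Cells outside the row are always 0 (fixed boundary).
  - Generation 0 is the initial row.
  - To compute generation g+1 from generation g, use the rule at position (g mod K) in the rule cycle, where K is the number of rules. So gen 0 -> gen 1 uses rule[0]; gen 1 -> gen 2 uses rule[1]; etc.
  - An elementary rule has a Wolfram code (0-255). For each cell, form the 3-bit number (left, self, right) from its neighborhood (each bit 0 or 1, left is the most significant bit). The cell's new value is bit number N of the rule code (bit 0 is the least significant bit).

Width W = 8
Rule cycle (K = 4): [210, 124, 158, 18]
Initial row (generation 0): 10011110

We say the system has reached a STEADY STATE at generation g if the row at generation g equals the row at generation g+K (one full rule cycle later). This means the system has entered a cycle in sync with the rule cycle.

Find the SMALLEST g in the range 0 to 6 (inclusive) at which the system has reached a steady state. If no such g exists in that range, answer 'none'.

Answer: 4

Derivation:
Gen 0: 10011110
Gen 1 (rule 210): 01101111
Gen 2 (rule 124): 01111001
Gen 3 (rule 158): 11110111
Gen 4 (rule 18): 00000000
Gen 5 (rule 210): 00000000
Gen 6 (rule 124): 00000000
Gen 7 (rule 158): 00000000
Gen 8 (rule 18): 00000000
Gen 9 (rule 210): 00000000
Gen 10 (rule 124): 00000000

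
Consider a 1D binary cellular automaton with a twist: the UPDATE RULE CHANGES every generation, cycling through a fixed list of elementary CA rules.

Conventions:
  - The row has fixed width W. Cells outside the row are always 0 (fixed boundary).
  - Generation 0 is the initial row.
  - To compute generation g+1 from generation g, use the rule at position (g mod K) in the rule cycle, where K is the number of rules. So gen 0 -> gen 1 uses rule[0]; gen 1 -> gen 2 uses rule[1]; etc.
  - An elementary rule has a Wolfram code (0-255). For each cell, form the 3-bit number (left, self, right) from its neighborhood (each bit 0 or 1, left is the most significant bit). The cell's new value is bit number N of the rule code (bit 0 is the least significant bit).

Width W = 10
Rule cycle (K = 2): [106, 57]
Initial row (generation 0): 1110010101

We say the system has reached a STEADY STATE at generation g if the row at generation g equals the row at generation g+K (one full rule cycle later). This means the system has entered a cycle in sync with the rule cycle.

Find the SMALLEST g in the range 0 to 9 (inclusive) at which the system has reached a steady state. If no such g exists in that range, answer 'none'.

Gen 0: 1110010101
Gen 1 (rule 106): 1010101010
Gen 2 (rule 57): 0101010101
Gen 3 (rule 106): 1010101010
Gen 4 (rule 57): 0101010101
Gen 5 (rule 106): 1010101010
Gen 6 (rule 57): 0101010101
Gen 7 (rule 106): 1010101010
Gen 8 (rule 57): 0101010101
Gen 9 (rule 106): 1010101010
Gen 10 (rule 57): 0101010101
Gen 11 (rule 106): 1010101010

Answer: 1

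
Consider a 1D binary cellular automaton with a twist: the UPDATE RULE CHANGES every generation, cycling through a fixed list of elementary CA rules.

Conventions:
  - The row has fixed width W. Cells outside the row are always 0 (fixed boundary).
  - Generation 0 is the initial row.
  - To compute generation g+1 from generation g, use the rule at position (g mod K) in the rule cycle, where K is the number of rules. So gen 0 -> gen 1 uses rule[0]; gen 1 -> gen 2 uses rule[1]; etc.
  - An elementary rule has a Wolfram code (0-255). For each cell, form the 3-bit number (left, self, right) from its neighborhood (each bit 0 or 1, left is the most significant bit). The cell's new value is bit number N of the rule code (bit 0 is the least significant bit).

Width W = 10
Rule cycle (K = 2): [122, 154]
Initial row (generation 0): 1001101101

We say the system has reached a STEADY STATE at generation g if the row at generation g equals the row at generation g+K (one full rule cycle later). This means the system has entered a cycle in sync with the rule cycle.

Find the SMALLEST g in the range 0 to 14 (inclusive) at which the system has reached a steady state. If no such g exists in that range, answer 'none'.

Gen 0: 1001101101
Gen 1 (rule 122): 0111111110
Gen 2 (rule 154): 1111111101
Gen 3 (rule 122): 1000000110
Gen 4 (rule 154): 0100001101
Gen 5 (rule 122): 1010011110
Gen 6 (rule 154): 0001111101
Gen 7 (rule 122): 0011000110
Gen 8 (rule 154): 0110101101
Gen 9 (rule 122): 1111011110
Gen 10 (rule 154): 1110011101
Gen 11 (rule 122): 1011110110
Gen 12 (rule 154): 0011100101
Gen 13 (rule 122): 0110111010
Gen 14 (rule 154): 1100110001
Gen 15 (rule 122): 1111111010
Gen 16 (rule 154): 1111110001

Answer: none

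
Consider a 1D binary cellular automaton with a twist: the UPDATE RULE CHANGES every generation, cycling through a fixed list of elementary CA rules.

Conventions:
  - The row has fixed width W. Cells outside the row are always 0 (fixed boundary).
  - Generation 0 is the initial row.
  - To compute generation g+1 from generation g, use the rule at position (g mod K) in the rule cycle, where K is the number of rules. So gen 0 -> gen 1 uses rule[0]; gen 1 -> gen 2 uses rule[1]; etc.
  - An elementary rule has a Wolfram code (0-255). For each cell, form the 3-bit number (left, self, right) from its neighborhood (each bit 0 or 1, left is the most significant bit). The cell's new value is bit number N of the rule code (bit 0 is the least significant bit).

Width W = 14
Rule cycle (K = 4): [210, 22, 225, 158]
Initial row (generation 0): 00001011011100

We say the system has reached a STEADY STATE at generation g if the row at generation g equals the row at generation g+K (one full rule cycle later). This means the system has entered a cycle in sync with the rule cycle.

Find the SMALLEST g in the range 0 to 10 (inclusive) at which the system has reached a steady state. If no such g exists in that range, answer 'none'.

Answer: 6

Derivation:
Gen 0: 00001011011100
Gen 1 (rule 210): 00010001001110
Gen 2 (rule 22): 00111011110001
Gen 3 (rule 225): 10011101110100
Gen 4 (rule 158): 11111001100110
Gen 5 (rule 210): 01111110111011
Gen 6 (rule 22): 10000000000000
Gen 7 (rule 225): 00111111111111
Gen 8 (rule 158): 01111111111110
Gen 9 (rule 210): 10111111111111
Gen 10 (rule 22): 10000000000000
Gen 11 (rule 225): 00111111111111
Gen 12 (rule 158): 01111111111110
Gen 13 (rule 210): 10111111111111
Gen 14 (rule 22): 10000000000000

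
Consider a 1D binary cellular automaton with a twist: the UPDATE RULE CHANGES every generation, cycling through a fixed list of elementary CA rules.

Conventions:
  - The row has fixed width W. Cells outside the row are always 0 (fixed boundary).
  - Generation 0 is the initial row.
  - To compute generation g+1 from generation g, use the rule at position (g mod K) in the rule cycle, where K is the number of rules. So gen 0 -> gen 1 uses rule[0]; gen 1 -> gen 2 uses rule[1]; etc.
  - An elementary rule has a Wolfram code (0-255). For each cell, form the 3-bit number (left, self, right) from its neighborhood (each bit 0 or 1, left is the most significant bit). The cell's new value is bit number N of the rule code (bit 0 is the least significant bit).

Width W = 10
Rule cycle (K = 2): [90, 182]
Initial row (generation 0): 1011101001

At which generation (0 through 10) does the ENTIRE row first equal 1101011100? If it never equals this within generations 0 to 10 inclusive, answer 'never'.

Gen 0: 1011101001
Gen 1 (rule 90): 0010100110
Gen 2 (rule 182): 0111111001
Gen 3 (rule 90): 1100001110
Gen 4 (rule 182): 0010010101
Gen 5 (rule 90): 0101100000
Gen 6 (rule 182): 1110010000
Gen 7 (rule 90): 1011101000
Gen 8 (rule 182): 1101011100
Gen 9 (rule 90): 1100010110
Gen 10 (rule 182): 0010111001

Answer: 8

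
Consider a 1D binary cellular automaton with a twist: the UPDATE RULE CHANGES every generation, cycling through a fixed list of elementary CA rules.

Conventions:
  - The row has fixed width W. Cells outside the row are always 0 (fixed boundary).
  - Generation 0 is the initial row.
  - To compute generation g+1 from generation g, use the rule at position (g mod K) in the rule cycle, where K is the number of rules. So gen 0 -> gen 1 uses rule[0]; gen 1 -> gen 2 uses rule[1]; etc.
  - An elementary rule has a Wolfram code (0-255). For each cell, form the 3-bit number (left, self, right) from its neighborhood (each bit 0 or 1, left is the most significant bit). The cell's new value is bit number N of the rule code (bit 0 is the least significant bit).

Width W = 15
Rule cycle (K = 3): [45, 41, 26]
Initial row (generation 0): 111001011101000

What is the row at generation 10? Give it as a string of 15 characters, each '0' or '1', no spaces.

Answer: 010011000011101

Derivation:
Gen 0: 111001011101000
Gen 1 (rule 45): 100001110011011
Gen 2 (rule 41): 001101000010110
Gen 3 (rule 26): 011000100100101
Gen 4 (rule 45): 010010100100111
Gen 5 (rule 41): 000001000000100
Gen 6 (rule 26): 000010100001010
Gen 7 (rule 45): 111011101101110
Gen 8 (rule 41): 100110011011000
Gen 9 (rule 26): 011101110010100
Gen 10 (rule 45): 010011000011101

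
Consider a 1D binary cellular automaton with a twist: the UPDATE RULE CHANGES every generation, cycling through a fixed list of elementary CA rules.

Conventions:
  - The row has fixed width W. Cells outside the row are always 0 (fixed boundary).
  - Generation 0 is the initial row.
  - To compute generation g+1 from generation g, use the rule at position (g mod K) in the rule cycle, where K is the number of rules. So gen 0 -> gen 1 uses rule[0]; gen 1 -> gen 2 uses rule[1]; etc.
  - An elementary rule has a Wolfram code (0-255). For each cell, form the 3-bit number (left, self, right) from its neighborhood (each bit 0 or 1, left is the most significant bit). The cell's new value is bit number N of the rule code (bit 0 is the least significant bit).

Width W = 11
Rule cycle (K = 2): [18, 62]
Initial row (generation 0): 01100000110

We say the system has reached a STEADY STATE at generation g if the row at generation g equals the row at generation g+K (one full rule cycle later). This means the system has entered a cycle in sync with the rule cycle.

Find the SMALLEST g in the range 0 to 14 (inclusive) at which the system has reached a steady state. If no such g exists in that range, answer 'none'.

Answer: 3

Derivation:
Gen 0: 01100000110
Gen 1 (rule 18): 10010001001
Gen 2 (rule 62): 11111011111
Gen 3 (rule 18): 00000000000
Gen 4 (rule 62): 00000000000
Gen 5 (rule 18): 00000000000
Gen 6 (rule 62): 00000000000
Gen 7 (rule 18): 00000000000
Gen 8 (rule 62): 00000000000
Gen 9 (rule 18): 00000000000
Gen 10 (rule 62): 00000000000
Gen 11 (rule 18): 00000000000
Gen 12 (rule 62): 00000000000
Gen 13 (rule 18): 00000000000
Gen 14 (rule 62): 00000000000
Gen 15 (rule 18): 00000000000
Gen 16 (rule 62): 00000000000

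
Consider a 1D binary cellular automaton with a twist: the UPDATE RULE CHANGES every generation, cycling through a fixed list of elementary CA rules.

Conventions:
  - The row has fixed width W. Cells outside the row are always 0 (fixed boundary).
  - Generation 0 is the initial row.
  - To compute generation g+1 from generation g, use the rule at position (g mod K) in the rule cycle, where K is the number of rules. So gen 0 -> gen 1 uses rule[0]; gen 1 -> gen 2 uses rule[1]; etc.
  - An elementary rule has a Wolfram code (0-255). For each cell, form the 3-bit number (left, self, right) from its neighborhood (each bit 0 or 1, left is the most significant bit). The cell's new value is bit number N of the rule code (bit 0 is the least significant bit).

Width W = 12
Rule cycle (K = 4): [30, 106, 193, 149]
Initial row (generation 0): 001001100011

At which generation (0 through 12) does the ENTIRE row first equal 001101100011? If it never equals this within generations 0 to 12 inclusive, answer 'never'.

Gen 0: 001001100011
Gen 1 (rule 30): 011111010110
Gen 2 (rule 106): 110001101110
Gen 3 (rule 193): 010100100110
Gen 4 (rule 149): 010110110001
Gen 5 (rule 30): 110100101011
Gen 6 (rule 106): 111001010111
Gen 7 (rule 193): 011000000011
Gen 8 (rule 149): 000111111000
Gen 9 (rule 30): 001100000100
Gen 10 (rule 106): 011100001000
Gen 11 (rule 193): 001101100011
Gen 12 (rule 149): 100000011000

Answer: 11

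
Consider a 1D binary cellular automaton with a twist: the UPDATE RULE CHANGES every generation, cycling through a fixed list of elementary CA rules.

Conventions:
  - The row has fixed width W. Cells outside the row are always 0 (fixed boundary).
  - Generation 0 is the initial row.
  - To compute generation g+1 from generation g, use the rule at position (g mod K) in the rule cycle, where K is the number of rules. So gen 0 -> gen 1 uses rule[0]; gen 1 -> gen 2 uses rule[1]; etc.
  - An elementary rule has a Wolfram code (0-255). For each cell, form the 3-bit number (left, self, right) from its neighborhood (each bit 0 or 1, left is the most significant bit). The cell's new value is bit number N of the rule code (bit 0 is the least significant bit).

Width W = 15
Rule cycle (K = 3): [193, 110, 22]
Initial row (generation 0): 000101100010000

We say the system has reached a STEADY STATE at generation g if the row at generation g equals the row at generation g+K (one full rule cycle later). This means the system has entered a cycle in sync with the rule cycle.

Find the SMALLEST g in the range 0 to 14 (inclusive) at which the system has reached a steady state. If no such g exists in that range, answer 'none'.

Gen 0: 000101100010000
Gen 1 (rule 193): 110000101000111
Gen 2 (rule 110): 110001111001101
Gen 3 (rule 22): 001010000110001
Gen 4 (rule 193): 100000110010100
Gen 5 (rule 110): 100001110111100
Gen 6 (rule 22): 110010000000010
Gen 7 (rule 193): 010000111111000
Gen 8 (rule 110): 110001100001000
Gen 9 (rule 22): 001010010011100
Gen 10 (rule 193): 100000000001101
Gen 11 (rule 110): 100000000011111
Gen 12 (rule 22): 110000000100000
Gen 13 (rule 193): 010111110001111
Gen 14 (rule 110): 111100010011001
Gen 15 (rule 22): 000010111100111
Gen 16 (rule 193): 111000011100011
Gen 17 (rule 110): 101000110100111

Answer: none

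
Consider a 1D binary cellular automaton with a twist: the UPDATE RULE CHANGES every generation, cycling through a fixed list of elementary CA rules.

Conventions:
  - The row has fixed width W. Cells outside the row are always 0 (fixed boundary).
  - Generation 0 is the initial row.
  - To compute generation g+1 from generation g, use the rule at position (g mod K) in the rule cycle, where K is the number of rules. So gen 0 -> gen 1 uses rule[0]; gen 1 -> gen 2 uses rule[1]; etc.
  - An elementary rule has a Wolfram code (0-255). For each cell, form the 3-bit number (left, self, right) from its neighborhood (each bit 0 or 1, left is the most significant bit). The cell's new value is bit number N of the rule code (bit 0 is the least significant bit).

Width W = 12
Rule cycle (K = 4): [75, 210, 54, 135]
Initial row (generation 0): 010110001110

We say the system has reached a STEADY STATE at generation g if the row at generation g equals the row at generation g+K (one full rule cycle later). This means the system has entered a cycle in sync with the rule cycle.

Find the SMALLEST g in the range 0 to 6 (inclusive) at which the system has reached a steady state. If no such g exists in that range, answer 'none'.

Gen 0: 010110001110
Gen 1 (rule 75): 100110111010
Gen 2 (rule 210): 011010011001
Gen 3 (rule 54): 100111100111
Gen 4 (rule 135): 101011001010
Gen 5 (rule 75): 000011010000
Gen 6 (rule 210): 000101001000
Gen 7 (rule 54): 001111111100
Gen 8 (rule 135): 110111111001
Gen 9 (rule 75): 110100001010
Gen 10 (rule 210): 010010010001

Answer: none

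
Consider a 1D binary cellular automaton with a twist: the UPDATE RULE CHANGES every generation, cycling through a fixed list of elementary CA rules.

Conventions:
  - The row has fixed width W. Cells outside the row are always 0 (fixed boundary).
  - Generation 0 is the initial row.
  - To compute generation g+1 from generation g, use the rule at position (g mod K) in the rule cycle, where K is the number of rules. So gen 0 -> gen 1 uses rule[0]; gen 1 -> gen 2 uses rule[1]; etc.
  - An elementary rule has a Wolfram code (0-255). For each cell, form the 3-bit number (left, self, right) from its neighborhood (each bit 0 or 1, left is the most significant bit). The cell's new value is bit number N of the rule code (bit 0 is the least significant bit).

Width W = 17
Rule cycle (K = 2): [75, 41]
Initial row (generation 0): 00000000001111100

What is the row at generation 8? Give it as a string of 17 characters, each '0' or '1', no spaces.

Gen 0: 00000000001111100
Gen 1 (rule 75): 11111111111000101
Gen 2 (rule 41): 10000000000010010
Gen 3 (rule 75): 00111111111100100
Gen 4 (rule 41): 10100000000000001
Gen 5 (rule 75): 00001111111111110
Gen 6 (rule 41): 11101000000000000
Gen 7 (rule 75): 10100011111111111
Gen 8 (rule 41): 01001010000000000

Answer: 01001010000000000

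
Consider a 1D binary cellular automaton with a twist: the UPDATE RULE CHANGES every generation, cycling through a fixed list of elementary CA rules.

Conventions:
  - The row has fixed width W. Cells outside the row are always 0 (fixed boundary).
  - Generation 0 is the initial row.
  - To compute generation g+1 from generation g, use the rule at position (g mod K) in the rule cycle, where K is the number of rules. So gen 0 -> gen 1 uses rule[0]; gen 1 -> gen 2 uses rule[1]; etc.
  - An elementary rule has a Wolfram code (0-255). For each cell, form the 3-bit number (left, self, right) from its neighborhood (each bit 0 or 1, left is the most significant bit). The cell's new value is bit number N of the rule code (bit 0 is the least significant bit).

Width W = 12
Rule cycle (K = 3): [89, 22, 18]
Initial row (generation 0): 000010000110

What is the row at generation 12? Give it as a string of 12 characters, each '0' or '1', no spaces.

Answer: 001000001000

Derivation:
Gen 0: 000010000110
Gen 1 (rule 89): 111001110111
Gen 2 (rule 22): 000110000000
Gen 3 (rule 18): 001001000000
Gen 4 (rule 89): 100100111111
Gen 5 (rule 22): 111111000000
Gen 6 (rule 18): 000000100000
Gen 7 (rule 89): 111110011111
Gen 8 (rule 22): 000001100000
Gen 9 (rule 18): 000010010000
Gen 10 (rule 89): 111001001111
Gen 11 (rule 22): 000111110000
Gen 12 (rule 18): 001000001000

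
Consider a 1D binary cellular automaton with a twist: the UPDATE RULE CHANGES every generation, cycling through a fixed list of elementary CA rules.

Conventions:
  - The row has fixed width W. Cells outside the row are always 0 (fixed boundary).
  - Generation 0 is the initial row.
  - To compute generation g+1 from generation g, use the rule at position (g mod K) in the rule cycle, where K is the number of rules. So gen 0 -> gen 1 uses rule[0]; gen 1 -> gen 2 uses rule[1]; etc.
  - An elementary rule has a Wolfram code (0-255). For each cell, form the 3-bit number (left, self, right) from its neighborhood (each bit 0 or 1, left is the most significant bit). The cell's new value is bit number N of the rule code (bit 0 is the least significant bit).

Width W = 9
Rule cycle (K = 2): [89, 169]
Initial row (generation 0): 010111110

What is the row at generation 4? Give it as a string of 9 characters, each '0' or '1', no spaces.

Gen 0: 010111110
Gen 1 (rule 89): 000100011
Gen 2 (rule 169): 110001010
Gen 3 (rule 89): 111100001
Gen 4 (rule 169): 111001100

Answer: 111001100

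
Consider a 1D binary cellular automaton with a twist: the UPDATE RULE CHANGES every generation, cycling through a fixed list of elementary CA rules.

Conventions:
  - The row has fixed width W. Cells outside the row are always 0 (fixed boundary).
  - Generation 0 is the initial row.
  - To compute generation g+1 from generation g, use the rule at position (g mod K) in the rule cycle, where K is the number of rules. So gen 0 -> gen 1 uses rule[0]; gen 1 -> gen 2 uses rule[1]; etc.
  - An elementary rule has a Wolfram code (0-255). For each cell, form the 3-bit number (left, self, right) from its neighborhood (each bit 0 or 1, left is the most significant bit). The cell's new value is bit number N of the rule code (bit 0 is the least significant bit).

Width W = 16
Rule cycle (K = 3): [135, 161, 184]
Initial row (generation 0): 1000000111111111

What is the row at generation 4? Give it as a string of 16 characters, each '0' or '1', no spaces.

Answer: 1101001001110010

Derivation:
Gen 0: 1000000111111111
Gen 1 (rule 135): 1011111011111110
Gen 2 (rule 161): 0101110101111100
Gen 3 (rule 184): 0011101011111010
Gen 4 (rule 135): 1101001001110010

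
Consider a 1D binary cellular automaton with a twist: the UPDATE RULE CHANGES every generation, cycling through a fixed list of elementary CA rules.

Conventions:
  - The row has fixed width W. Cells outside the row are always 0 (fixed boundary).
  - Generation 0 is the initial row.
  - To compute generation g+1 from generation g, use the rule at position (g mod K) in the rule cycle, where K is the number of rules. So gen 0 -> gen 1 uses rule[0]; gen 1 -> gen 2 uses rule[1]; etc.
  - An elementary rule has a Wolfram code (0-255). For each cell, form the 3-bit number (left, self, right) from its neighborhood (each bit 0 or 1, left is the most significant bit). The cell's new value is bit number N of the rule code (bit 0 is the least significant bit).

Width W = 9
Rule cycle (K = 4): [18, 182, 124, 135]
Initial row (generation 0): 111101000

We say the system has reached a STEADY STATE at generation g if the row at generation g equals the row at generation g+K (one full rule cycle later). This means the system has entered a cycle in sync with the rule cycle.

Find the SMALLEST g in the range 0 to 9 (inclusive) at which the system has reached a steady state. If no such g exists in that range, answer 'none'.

Gen 0: 111101000
Gen 1 (rule 18): 000000100
Gen 2 (rule 182): 000001110
Gen 3 (rule 124): 000001011
Gen 4 (rule 135): 111111000
Gen 5 (rule 18): 000000100
Gen 6 (rule 182): 000001110
Gen 7 (rule 124): 000001011
Gen 8 (rule 135): 111111000
Gen 9 (rule 18): 000000100
Gen 10 (rule 182): 000001110
Gen 11 (rule 124): 000001011
Gen 12 (rule 135): 111111000
Gen 13 (rule 18): 000000100

Answer: 1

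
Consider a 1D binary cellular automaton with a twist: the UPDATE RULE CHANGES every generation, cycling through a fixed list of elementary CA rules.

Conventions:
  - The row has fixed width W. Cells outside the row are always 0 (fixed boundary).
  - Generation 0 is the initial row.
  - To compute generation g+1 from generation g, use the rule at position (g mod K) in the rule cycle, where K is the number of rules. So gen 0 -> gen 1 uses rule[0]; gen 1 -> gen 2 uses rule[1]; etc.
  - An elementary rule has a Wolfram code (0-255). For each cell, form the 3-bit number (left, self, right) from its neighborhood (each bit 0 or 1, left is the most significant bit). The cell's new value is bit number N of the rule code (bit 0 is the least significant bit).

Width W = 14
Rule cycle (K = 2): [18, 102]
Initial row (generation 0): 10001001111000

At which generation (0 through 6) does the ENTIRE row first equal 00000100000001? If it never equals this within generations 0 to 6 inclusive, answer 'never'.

Gen 0: 10001001111000
Gen 1 (rule 18): 01010110000100
Gen 2 (rule 102): 11111010001100
Gen 3 (rule 18): 00000001010010
Gen 4 (rule 102): 00000011110110
Gen 5 (rule 18): 00000100000001
Gen 6 (rule 102): 00001100000011

Answer: 5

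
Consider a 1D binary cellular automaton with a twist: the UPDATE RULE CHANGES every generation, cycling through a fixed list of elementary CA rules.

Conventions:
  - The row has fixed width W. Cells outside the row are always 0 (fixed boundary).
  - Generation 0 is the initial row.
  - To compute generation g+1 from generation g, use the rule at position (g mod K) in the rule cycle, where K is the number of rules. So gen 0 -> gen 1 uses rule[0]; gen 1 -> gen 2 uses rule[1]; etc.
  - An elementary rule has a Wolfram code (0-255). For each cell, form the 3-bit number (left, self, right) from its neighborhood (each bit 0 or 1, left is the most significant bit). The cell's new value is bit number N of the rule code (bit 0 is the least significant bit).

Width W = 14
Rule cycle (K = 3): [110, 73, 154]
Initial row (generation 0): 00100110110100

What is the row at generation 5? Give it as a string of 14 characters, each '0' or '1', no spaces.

Gen 0: 00100110110100
Gen 1 (rule 110): 01101111111100
Gen 2 (rule 73): 01101000000101
Gen 3 (rule 154): 11000100001000
Gen 4 (rule 110): 11001100011000
Gen 5 (rule 73): 11001101011011

Answer: 11001101011011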